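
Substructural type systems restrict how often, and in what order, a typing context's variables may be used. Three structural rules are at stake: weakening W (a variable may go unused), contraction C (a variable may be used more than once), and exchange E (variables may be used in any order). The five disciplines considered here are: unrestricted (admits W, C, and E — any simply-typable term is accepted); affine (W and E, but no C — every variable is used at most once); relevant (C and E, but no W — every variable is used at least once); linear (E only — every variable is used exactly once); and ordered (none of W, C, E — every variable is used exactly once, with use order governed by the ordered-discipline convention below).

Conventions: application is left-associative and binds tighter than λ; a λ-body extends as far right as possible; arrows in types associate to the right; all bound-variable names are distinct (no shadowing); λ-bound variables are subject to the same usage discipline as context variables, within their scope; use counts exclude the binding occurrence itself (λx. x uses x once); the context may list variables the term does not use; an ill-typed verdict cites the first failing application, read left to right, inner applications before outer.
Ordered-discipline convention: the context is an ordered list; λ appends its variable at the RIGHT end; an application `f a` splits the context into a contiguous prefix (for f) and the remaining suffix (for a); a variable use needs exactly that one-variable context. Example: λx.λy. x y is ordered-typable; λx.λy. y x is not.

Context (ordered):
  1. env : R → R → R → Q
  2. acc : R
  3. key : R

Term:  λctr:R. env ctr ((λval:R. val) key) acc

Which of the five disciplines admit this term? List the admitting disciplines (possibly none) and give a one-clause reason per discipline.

accepted by: linear, affine, relevant, unrestricted
use counts: env: 1, acc: 1, key: 1, ctr (bound): 1, val (bound): 1
use order (left to right): env, ctr, val, key, acc
typing: well-typed — term : R → Q
ordered ✗ (needs exchange: uses follow env, ctr, val, key, acc)
linear ✓ (env, acc, key, ctr, val: one use apiece)
affine ✓ (none of env, acc, key, ctr, val used more than once)
relevant ✓ (none of env, acc, key, ctr, val goes unused)
unrestricted ✓ (typability at R → Q is all that's needed)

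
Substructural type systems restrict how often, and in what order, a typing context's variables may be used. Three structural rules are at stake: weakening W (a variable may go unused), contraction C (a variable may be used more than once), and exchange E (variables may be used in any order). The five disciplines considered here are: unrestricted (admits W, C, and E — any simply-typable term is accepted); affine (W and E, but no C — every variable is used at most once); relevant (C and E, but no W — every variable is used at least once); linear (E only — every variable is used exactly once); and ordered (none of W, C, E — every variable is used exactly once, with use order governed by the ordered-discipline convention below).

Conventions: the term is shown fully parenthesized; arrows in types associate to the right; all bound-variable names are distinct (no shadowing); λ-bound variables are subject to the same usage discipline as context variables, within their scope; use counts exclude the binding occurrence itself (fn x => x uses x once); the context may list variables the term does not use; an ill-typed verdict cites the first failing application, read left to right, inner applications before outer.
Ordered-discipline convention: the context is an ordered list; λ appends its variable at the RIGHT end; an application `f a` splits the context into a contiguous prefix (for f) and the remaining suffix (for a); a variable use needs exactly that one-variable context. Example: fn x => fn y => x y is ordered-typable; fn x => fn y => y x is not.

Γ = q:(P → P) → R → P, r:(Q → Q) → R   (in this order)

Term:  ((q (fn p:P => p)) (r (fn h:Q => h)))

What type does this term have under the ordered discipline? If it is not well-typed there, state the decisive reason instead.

term : P
use counts: q: 1; r: 1; p (bound): 1; h (bound): 1
uses in reading order: q, p, r, h
typing: ✓ — P
all disciplines: ordered ✓ | linear ✓ | affine ✓ | relevant ✓ | unrestricted ✓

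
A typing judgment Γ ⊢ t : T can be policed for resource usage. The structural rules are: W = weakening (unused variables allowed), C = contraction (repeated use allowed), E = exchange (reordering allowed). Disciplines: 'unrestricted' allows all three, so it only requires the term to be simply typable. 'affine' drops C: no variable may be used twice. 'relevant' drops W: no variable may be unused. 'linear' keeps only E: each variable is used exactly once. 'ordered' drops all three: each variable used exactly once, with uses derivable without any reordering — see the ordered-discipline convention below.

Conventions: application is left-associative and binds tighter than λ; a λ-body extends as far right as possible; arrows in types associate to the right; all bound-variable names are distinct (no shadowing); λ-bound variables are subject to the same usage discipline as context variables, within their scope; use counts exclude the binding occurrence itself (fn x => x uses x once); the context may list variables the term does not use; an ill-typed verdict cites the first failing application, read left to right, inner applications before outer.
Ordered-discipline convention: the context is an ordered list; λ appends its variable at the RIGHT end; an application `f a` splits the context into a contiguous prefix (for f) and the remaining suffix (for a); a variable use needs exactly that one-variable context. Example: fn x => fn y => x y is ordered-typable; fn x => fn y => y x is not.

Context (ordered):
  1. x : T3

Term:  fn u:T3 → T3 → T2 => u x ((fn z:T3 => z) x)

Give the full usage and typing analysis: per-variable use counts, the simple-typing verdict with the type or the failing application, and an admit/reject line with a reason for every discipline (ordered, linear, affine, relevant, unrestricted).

usage: x ×2, u [bound] ×1, z [bound] ×1
uses in reading order: u, x, z, x
typing: well-typed at (T3 → T3 → T2) → T2
ordered ✗ (needs contraction — x ×2)
linear ✗ (needs contraction — x ×2)
affine ✗ (needs contraction — x ×2)
relevant ✓ (x, u, z: all used, weakening unneeded)
unrestricted ✓ (typability at (T3 → T3 → T2) → T2 is all that's needed)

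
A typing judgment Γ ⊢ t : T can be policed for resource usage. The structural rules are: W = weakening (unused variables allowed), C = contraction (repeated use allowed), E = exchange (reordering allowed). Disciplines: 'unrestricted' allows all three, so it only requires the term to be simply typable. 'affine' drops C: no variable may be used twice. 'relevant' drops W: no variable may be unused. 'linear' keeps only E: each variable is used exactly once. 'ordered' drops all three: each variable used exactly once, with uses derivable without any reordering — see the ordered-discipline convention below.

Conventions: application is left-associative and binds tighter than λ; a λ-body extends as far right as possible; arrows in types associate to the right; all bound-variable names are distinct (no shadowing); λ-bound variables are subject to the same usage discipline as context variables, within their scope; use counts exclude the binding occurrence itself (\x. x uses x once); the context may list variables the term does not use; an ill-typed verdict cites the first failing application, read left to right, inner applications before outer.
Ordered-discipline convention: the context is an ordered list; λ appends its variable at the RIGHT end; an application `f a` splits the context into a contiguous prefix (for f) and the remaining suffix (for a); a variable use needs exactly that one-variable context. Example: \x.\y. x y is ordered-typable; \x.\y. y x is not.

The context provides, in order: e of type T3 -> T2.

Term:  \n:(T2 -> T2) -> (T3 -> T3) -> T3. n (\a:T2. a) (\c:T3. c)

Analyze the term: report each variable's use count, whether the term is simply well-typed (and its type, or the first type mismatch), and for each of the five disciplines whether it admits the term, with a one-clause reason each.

usage: e: 0; n (bound): 1; a (bound): 1; c (bound): 1
order of uses: n, a, c
typing: ✓ — ((T2 -> T2) -> (T3 -> T3) -> T3) -> T3
ordered: ✗, e never used (weakening)
linear: ✗, e never used (weakening)
affine: ✓, no duplicate uses among e, n, a, c
relevant: ✗, e never used (weakening)
unrestricted: ✓, simply typable at ((T2 -> T2) -> (T3 -> T3) -> T3) -> T3; W, C, E all held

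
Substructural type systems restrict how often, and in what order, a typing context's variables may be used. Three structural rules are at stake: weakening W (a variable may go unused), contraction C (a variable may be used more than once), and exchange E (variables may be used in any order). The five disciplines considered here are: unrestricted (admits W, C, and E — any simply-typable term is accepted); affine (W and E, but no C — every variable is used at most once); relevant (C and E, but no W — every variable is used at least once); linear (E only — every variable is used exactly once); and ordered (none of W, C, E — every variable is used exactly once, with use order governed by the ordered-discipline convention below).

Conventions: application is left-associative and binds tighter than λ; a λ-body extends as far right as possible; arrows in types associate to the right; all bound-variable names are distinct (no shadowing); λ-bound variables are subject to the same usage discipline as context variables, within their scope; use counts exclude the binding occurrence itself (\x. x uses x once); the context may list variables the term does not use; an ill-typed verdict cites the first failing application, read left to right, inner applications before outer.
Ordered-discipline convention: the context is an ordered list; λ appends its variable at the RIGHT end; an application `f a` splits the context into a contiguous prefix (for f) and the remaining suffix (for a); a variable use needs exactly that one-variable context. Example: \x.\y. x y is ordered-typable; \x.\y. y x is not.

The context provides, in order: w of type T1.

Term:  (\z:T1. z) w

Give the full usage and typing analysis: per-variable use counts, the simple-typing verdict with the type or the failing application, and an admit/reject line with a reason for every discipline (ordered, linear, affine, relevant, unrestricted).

usage: w ×1; z [bound] ×1
order of uses: z, w
typing: ✓ — T1
ordered ✓ (one use each (w, z); ordered split holds)
linear ✓ (w, z: one use apiece)
affine ✓ (none of w, z used more than once)
relevant ✓ (every one of w, z appears)
unrestricted ✓ (typability at T1 is all that's needed)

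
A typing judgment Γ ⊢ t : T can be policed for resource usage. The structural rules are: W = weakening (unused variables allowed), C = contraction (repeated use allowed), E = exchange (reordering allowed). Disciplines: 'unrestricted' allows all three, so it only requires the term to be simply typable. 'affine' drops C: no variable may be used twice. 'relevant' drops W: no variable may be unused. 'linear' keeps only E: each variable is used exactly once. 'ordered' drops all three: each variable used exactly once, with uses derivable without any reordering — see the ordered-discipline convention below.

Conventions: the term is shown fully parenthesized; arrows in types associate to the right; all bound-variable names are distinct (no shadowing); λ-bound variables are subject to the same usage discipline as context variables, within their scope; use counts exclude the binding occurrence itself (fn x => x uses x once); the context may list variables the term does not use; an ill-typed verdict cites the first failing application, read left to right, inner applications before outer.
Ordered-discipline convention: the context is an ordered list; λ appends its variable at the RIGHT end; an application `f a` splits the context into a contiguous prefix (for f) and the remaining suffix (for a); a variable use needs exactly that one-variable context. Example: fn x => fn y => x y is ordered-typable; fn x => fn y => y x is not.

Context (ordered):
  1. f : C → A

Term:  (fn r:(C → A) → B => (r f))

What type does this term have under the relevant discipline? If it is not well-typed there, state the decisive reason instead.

term : ((C → A) → B) → B
use counts: f ×1, r [bound] ×1
uses in reading order: r, f
typing: ✓ — ((C → A) → B) → B
summary: ordered ✗, linear ✓, affine ✓, relevant ✓, unrestricted ✓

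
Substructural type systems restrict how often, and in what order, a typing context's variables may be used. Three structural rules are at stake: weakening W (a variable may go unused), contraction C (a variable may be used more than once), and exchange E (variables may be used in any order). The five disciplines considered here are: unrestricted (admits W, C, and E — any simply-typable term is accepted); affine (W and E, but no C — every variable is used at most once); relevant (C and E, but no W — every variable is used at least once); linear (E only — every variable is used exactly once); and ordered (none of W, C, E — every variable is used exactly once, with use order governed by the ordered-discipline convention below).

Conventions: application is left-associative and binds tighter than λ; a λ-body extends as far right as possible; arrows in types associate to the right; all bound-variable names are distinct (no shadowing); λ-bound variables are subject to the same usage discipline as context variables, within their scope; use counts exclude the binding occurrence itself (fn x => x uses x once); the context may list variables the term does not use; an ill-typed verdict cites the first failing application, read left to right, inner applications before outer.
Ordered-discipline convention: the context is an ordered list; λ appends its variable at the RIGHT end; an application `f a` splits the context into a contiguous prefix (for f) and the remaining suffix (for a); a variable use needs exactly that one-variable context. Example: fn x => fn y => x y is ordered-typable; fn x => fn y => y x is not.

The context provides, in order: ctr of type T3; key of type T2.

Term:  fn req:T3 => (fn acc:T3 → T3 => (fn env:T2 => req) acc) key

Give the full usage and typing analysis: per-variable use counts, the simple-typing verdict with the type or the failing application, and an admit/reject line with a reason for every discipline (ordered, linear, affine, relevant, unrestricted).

usage: ctr=0; key=1; req [bound]=1; acc [bound]=1; env [bound]=0
use order (left to right): req, acc, key
typing: ill-typed: argument of type T3 → T3 where T2 is required
ordered ✗ (not simply typable)
linear ✗ (fails simple typing)
affine ✗ (a type mismatch blocks all five)
relevant ✗ (the type mismatch rejects it)
unrestricted ✗ (not simply typable)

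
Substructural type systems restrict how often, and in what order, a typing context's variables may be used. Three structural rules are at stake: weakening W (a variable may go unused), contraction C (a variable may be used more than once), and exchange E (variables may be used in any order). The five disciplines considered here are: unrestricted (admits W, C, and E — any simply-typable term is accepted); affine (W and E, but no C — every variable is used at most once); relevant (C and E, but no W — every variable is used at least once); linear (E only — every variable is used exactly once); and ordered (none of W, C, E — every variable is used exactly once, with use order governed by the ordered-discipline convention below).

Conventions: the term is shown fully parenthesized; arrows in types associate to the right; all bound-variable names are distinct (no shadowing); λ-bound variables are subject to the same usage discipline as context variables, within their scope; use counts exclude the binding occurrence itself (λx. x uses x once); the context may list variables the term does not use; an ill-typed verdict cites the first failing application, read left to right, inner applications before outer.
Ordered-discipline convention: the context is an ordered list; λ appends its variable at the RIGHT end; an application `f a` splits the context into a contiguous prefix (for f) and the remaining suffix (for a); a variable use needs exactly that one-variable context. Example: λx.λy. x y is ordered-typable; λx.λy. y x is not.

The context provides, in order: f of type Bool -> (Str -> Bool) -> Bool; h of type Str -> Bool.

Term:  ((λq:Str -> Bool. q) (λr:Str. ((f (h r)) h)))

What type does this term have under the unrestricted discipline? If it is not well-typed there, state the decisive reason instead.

term : Str -> Bool
variable uses: f ×1; h ×2; q (λ-bound) ×1; r (λ-bound) ×1
left-to-right use order: q, f, h, r, h
typing: the term checks, with type Str -> Bool
summary: ordered ✗; linear ✗; affine ✗; relevant ✓; unrestricted ✓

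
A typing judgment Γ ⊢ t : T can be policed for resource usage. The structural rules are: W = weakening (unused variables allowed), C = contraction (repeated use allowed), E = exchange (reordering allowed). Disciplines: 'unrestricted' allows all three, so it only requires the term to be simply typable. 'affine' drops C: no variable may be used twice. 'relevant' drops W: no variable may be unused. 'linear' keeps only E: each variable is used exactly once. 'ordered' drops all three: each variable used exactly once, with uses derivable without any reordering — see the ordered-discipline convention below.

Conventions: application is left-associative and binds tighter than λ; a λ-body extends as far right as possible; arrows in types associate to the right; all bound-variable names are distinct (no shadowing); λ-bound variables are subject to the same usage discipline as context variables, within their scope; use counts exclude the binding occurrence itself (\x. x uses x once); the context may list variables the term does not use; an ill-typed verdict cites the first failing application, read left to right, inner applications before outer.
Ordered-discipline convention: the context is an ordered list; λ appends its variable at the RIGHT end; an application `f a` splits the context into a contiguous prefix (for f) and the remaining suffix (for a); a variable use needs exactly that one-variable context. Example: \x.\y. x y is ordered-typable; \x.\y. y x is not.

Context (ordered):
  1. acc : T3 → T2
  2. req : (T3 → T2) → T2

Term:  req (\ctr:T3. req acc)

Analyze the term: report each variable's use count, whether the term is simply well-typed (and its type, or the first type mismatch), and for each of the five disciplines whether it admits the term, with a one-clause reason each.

counts: acc: 1×, req: 2×, ctr (λ-bound): 0×
left-to-right use order: req, req, acc
typing: well-typed — term : T2
ordered ✗ (uses contraction: req ×2; ctr left unused)
linear ✗ (uses contraction: req ×2; ctr left unused)
affine ✗ (uses contraction: req ×2)
relevant ✗ (ctr left unused)
unrestricted ✓ (well-typed at T2; no restrictions here)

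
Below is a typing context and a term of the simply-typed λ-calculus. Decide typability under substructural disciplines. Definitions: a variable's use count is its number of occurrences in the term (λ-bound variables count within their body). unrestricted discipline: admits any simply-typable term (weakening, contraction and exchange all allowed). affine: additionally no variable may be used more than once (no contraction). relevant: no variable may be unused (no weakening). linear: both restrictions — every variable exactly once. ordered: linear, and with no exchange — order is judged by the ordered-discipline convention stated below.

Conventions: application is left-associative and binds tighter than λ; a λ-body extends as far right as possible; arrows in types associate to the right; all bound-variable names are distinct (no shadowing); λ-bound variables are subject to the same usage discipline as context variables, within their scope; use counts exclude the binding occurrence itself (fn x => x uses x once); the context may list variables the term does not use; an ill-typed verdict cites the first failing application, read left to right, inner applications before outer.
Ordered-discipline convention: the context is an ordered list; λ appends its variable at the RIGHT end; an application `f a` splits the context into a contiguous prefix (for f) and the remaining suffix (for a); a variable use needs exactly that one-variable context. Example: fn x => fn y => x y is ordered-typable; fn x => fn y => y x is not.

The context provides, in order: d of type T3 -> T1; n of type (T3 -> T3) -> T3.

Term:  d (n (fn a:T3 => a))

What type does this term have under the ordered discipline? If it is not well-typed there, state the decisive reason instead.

term : T1
use counts: d: 1×; n: 1×; a (bound): 1×
order of uses: d, n, a
typing: the term checks, with type T1
all disciplines: ordered ✓, linear ✓, affine ✓, relevant ✓, unrestricted ✓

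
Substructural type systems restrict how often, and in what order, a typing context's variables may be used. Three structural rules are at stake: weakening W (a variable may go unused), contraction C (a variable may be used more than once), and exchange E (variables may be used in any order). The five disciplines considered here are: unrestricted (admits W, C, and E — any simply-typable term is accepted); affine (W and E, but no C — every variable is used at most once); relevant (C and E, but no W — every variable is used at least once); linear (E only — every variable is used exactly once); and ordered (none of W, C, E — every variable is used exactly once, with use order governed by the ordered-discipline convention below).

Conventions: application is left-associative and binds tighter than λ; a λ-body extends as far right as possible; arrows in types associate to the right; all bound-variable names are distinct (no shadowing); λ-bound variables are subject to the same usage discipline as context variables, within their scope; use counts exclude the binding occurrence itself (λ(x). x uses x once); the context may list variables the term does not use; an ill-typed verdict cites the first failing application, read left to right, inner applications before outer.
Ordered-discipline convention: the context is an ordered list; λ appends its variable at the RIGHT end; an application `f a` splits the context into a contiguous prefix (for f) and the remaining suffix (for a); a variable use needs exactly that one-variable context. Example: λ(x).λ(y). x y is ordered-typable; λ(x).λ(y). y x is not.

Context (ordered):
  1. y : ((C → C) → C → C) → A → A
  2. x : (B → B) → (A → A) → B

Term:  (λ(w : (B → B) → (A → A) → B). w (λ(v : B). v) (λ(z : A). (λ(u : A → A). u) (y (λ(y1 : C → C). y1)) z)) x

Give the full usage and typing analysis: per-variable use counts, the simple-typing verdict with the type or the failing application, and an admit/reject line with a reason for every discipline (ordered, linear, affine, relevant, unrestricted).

variable uses: y: 1×; x: 1×; w (λ-bound): 1×; v (λ-bound): 1×; z (λ-bound): 1×; u (λ-bound): 1×; y1 (λ-bound): 1×
uses in reading order: w, v, u, y, y1, z, x
typing: well-typed at B
ordered ✗ (no contiguous prefix/suffix split fits w, v, u, y, y1, z, x)
linear ✓ (each of y, x, w, v, z, u, y1 used exactly once)
affine ✓ (none of y, x, w, v, z, u, y1 used more than once)
relevant ✓ (none of y, x, w, v, z, u, y1 goes unused)
unrestricted ✓ (typability at B is all that's needed)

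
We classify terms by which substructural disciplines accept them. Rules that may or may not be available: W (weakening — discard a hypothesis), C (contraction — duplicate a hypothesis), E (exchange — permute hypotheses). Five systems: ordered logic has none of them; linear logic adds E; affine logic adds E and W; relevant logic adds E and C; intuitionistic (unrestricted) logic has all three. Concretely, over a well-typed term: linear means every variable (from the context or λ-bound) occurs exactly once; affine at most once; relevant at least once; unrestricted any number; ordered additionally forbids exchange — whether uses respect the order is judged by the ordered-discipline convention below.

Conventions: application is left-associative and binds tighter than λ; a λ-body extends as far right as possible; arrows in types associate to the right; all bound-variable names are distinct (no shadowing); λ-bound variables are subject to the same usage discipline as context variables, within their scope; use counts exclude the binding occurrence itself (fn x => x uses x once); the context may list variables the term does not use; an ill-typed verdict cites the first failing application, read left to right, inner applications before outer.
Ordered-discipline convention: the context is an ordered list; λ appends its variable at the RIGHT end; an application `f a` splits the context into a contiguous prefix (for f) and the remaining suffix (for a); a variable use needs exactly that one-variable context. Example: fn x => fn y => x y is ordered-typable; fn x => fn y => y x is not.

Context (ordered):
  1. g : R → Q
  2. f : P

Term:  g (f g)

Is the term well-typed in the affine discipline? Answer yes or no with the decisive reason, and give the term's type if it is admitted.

no — a type mismatch blocks all five
counts: g: 2; f: 1
order of uses: g, f, g
typing: ill-typed: non-arrow in function slot: P
per-discipline verdicts: ordered ✗ | linear ✗ | affine ✗ | relevant ✗ | unrestricted ✗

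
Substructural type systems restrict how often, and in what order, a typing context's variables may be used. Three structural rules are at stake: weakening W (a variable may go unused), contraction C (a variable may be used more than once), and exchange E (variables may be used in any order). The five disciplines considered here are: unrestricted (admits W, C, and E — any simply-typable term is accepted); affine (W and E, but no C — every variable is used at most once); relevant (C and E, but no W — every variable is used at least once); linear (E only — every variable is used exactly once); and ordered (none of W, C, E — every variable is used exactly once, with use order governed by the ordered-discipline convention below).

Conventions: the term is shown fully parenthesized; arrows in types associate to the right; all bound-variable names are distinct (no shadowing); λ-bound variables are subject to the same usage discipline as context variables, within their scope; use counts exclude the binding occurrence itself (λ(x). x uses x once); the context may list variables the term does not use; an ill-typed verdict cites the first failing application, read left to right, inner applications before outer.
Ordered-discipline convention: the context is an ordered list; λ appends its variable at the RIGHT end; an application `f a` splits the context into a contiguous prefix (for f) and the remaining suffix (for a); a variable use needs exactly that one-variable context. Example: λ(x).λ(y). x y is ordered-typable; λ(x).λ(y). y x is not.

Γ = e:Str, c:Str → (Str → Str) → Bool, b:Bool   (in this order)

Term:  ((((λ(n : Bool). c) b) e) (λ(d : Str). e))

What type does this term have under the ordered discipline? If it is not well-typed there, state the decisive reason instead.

not well-typed under ordered — needs contraction — e ×2; needs weakening: n, d unused
use counts: e: 2, c: 1, b: 1, n (bound): 0, d (bound): 0
uses in reading order: c, b, e, e
typing: the term checks, with type Bool
all disciplines: ordered ✗; linear ✗; affine ✗; relevant ✗; unrestricted ✓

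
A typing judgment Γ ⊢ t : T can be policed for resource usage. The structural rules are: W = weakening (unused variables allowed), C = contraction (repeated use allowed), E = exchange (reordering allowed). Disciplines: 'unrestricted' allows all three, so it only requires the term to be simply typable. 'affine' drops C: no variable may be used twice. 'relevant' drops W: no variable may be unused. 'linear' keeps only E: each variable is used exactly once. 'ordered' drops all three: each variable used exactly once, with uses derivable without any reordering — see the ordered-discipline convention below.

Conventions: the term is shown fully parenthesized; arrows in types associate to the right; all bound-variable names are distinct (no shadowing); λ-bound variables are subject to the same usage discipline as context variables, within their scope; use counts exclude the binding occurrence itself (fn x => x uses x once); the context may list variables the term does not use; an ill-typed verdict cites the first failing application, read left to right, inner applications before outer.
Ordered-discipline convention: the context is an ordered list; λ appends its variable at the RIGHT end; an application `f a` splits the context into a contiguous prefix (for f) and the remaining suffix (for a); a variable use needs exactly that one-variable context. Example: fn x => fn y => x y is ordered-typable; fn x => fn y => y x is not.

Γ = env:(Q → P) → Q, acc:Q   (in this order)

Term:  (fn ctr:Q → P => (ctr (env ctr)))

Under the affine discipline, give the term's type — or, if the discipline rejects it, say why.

not well-typed under affine — needs contraction — ctr ×2
variable uses: env: 1; acc: 0; ctr (bound): 2
left-to-right use order: ctr, env, ctr
typing: well-typed — term : (Q → P) → P
all disciplines: ordered ✗, linear ✗, affine ✗, relevant ✗, unrestricted ✓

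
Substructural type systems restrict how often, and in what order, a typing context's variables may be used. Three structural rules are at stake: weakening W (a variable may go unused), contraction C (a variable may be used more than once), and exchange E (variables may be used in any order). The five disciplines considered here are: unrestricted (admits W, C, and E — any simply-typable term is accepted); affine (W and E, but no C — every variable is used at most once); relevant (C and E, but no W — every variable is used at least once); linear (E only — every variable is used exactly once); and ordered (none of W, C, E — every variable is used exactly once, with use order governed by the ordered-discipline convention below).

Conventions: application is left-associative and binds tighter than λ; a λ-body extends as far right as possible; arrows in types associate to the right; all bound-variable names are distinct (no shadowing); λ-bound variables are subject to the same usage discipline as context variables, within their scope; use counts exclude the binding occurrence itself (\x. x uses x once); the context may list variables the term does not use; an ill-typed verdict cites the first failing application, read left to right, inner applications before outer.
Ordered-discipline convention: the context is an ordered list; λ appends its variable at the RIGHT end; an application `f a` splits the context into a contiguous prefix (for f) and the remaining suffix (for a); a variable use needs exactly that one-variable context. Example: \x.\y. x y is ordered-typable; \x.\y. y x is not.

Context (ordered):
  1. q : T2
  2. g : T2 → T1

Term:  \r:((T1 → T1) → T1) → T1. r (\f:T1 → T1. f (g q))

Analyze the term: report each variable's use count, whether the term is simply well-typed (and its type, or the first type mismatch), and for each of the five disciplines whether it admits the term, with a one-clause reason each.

use counts: q=1; g=1; r (bound)=1; f (bound)=1
order of uses: r, f, g, q
typing: well-typed at (((T1 → T1) → T1) → T1) → T1
ordered: ✗ — needs exchange: uses follow r, f, g, q
linear: ✓ — q, g, r, f: one use apiece
affine: ✓ — at most one use each (q, g, r, f)
relevant: ✓ — every one of q, g, r, f appears
unrestricted: ✓ — type-checks ((((T1 → T1) → T1) → T1) → T1) and nothing is barred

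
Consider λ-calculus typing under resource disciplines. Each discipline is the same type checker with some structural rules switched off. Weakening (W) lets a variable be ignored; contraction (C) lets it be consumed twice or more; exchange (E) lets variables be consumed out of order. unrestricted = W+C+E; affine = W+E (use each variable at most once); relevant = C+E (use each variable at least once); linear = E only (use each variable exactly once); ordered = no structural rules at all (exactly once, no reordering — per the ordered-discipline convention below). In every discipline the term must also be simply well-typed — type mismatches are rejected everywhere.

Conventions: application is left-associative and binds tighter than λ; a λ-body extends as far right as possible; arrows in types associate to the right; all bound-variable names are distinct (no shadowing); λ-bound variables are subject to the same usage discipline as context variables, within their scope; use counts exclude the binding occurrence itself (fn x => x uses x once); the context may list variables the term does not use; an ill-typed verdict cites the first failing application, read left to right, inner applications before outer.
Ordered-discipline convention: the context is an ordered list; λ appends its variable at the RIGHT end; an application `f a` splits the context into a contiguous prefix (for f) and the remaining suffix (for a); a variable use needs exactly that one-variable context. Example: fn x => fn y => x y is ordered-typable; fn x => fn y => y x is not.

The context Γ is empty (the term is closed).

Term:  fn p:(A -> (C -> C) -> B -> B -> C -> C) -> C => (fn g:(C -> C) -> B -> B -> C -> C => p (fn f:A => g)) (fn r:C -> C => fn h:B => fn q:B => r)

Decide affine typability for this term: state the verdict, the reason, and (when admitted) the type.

yes — none of p, g, f, r, h, q used more than once; term : ((A -> (C -> C) -> B -> B -> C -> C) -> C) -> C
variable uses: p (bound): 1; g (bound): 1; f (bound): 0; r (bound): 1; h (bound): 0; q (bound): 0
use order (left to right): p, g, r
typing: ✓ — ((A -> (C -> C) -> B -> B -> C -> C) -> C) -> C
summary: ordered ✗ | linear ✗ | affine ✓ | relevant ✗ | unrestricted ✓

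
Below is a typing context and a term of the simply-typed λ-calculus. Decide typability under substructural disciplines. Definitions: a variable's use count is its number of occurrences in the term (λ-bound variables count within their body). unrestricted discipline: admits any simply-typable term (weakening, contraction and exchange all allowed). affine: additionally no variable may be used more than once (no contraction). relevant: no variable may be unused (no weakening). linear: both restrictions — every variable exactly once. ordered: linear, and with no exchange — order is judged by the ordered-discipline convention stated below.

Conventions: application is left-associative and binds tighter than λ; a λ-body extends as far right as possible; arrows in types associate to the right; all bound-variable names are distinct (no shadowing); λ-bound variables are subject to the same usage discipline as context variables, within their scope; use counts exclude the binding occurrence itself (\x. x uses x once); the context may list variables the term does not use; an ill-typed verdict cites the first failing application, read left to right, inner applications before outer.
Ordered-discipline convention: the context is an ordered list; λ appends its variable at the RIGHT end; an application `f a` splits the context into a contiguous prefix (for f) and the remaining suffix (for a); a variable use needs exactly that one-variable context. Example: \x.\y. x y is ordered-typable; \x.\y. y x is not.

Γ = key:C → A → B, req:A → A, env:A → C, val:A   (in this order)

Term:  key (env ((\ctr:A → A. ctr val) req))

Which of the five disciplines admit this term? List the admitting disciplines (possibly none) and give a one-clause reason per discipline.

admitted by: linear, affine, relevant, unrestricted
usage: key: 1, req: 1, env: 1, val: 1, ctr (bound): 1
uses in reading order: key, env, ctr, val, req
typing: the term checks, with type A → B
ordered ✗ (no contiguous prefix/suffix split fits key, env, ctr, val, req)
linear ✓ (key, req, env, val, ctr: one use apiece)
affine ✓ (none of key, req, env, val, ctr used more than once)
relevant ✓ (key, req, env, val, ctr: all used, weakening unneeded)
unrestricted ✓ (well-typed at A → B; no restrictions here)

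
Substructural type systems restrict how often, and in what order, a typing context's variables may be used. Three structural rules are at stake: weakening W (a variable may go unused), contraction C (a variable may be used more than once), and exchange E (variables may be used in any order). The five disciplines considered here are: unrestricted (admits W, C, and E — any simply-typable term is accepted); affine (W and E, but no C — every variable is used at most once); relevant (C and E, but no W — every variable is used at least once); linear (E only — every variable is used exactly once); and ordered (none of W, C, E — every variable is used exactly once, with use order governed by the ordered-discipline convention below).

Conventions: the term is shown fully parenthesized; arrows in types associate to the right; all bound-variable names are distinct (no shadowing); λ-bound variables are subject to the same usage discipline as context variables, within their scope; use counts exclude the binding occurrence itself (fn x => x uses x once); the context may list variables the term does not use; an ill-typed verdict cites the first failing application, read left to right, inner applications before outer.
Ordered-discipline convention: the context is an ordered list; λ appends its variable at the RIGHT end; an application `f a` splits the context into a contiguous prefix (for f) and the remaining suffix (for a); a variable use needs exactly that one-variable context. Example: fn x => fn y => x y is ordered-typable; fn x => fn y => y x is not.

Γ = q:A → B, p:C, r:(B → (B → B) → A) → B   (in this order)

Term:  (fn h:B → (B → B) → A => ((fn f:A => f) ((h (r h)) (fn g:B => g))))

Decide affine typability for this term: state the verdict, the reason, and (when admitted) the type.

no — repeated use of h ×2
usage: q=0, p=0, r=1, h [bound]=2, f [bound]=1, g [bound]=1
left-to-right use order: f, h, r, h, g
typing: well-typed — term : (B → (B → B) → A) → A
across the five disciplines: ordered ✗, linear ✗, affine ✗, relevant ✗, unrestricted ✓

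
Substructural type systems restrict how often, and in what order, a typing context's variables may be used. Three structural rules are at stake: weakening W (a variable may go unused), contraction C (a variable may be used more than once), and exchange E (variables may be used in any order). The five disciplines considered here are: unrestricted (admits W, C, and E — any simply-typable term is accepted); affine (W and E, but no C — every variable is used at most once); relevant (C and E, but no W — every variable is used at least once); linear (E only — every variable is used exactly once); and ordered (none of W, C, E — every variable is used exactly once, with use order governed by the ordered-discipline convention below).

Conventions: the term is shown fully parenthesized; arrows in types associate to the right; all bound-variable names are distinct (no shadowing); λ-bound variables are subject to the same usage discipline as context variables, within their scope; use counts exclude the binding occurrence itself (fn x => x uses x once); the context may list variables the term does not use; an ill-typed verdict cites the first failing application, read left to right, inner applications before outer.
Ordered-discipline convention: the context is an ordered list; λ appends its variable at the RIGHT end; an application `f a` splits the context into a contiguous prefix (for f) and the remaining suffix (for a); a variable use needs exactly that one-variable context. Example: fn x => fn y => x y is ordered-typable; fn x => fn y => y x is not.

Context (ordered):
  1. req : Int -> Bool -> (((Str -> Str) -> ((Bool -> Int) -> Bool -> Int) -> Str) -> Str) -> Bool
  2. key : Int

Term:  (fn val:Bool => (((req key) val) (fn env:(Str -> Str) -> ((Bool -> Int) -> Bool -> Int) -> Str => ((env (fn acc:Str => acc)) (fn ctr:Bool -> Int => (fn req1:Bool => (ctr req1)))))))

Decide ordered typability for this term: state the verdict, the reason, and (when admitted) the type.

yes — req, key, val, env, acc, ctr, req1: once each, no exchange needed; term : Bool -> Bool
variable uses: req=1, key=1, val [bound]=1, env [bound]=1, acc [bound]=1, ctr [bound]=1, req1 [bound]=1
uses in reading order: req, key, val, env, acc, ctr, req1
typing: the term checks, with type Bool -> Bool
across the five disciplines: ordered ✓; linear ✓; affine ✓; relevant ✓; unrestricted ✓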